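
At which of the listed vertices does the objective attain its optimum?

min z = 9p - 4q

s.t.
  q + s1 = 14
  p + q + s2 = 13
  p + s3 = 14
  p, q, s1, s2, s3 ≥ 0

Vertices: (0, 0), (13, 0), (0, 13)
Evaluating z = 9p - 4q at each vertex:
  (0, 0): z = 0
  (13, 0): z = 117
  (0, 13): z = -52

The smallest value is z = -52, attained at (0, 13).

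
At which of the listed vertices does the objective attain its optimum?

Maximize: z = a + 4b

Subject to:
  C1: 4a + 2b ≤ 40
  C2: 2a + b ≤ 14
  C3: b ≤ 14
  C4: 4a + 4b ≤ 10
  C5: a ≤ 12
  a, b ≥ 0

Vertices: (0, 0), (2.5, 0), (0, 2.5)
(0, 2.5) with z = 10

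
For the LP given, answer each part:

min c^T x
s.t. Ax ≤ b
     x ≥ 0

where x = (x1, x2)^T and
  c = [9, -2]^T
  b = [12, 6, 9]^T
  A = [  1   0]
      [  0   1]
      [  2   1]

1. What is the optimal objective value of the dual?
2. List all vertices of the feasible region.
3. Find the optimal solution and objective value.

1. -12 (by strong duality, equal to the primal optimum)
2. (0, 0), (4.5, 0), (1.5, 6), (0, 6)
3. x1 = 0, x2 = 6, z = -12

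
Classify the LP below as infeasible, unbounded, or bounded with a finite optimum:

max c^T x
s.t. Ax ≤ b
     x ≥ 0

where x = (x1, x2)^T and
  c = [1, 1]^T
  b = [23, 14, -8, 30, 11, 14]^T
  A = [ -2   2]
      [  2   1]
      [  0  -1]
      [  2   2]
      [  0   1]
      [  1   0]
The point (1.5, 11) satisfies every constraint, so the LP is feasible; the constraints give x1 ≤ 14 and x2 ≤ 11, which with x1, x2 ≥ 0 keep the feasible region inside a bounded box. A feasible, bounded LP attains a finite optimum at a vertex.

The LP has an optimal solution: (1.5, 11) with z = 12.5.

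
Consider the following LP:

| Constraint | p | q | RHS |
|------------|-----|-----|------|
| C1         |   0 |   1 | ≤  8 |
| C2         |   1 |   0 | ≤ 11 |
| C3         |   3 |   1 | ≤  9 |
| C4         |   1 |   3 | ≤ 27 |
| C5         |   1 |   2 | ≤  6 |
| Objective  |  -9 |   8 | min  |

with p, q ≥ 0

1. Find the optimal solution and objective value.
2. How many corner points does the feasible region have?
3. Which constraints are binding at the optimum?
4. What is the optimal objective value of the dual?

1. p = 3, q = 0, z = -27
2. 4
3. C3, q ≥ 0
4. -27 (by strong duality, equal to the primal optimum)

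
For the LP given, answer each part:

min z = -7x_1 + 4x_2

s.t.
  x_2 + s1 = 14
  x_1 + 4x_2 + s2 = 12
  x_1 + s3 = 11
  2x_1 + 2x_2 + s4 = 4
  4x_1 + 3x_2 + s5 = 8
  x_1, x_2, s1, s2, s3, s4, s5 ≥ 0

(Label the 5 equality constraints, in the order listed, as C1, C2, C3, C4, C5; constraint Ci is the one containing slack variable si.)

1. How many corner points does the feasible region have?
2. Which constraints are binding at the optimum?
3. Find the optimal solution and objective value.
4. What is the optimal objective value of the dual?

1. 3
2. C4, C5, x_2 ≥ 0
3. x_1 = 2, x_2 = 0, z = -14
4. -14 (by strong duality, equal to the primal optimum)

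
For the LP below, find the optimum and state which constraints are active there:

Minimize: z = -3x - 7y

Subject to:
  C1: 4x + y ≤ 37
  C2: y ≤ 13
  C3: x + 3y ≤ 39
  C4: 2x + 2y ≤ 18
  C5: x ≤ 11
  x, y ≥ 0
Optimal: x = 0, y = 9
Binding: C4, x ≥ 0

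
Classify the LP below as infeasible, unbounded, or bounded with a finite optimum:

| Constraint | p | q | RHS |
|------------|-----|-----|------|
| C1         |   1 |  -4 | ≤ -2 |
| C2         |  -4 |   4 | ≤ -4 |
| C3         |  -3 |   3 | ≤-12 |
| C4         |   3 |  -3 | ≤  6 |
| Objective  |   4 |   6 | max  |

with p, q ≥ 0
C4 requires 3p - 3q ≤ 6, while C3 (-3p + 3q ≤ -12) is equivalent to 3p - 3q ≥ 12. Together they would need 12 ≤ 3p - 3q ≤ 6, which is impossible since 12 > 6. No point satisfies all constraints.

The feasible region is empty; the LP is infeasible.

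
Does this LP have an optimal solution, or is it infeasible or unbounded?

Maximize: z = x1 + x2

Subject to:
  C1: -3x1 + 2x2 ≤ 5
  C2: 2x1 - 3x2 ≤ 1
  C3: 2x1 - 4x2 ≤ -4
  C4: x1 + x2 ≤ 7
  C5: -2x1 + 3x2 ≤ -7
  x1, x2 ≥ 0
C2 requires 2x1 - 3x2 ≤ 1, while C5 (-2x1 + 3x2 ≤ -7) is equivalent to 2x1 - 3x2 ≥ 7. Together they would need 7 ≤ 2x1 - 3x2 ≤ 1, which is impossible since 7 > 1. No point satisfies all constraints.

The feasible region is empty; the LP is infeasible.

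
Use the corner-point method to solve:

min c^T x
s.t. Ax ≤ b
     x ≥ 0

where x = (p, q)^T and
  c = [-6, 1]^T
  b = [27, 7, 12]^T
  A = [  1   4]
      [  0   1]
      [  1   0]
Each vertex is the intersection of two constraint boundaries that also satisfies all remaining constraints:
  p = 0 and q = 0 → (0, 0)
  p = 12 and q = 0 → (12, 0)
  p + 4q = 27 and p = 12 → (12, 3.75)
  p + 4q = 27 and p = 0 → (0, 6.75)

Evaluating z = -6p + q at each vertex:
  (0, 0): z = 0
  (12, 0): z = -72
  (12, 3.75): z = -68.25
  (0, 6.75): z = 6.75

The minimum is at (12, 0) with z = -72.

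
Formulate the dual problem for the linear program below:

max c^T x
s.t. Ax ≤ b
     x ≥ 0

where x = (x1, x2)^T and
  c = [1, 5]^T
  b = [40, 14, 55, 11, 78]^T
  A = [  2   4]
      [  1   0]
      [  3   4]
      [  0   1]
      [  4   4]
Minimize: z = 40y1 + 14y2 + 55y3 + 11y4 + 78y5

Subject to:
  C1: -2y1 - y2 - 3y3 - 4y5 ≤ -1
  C2: -4y1 - 4y3 - y4 - 4y5 ≤ -5
  y1, y2, y3, y4, y5 ≥ 0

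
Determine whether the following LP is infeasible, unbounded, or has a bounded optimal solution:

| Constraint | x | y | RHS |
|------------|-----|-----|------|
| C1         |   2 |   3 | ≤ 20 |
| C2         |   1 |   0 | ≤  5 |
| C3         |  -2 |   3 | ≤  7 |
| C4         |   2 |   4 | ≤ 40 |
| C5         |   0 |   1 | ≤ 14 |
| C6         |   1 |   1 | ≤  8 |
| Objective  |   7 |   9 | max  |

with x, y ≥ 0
The point (4, 4) satisfies every constraint, so the LP is feasible; the constraints give x ≤ 5 and y ≤ 14, which with x, y ≥ 0 keep the feasible region inside a bounded box. A feasible, bounded LP attains a finite optimum at a vertex.

Feasible with finite optimum z* = 64 at (4, 4).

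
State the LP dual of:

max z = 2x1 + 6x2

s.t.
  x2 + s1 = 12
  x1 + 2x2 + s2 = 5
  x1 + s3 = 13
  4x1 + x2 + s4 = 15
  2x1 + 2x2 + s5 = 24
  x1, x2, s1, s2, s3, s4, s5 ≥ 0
Minimize: z = 12y1 + 5y2 + 13y3 + 15y4 + 24y5

Subject to:
  C1: -y2 - y3 - 4y4 - 2y5 ≤ -2
  C2: -y1 - 2y2 - y4 - 2y5 ≤ -6
  y1, y2, y3, y4, y5 ≥ 0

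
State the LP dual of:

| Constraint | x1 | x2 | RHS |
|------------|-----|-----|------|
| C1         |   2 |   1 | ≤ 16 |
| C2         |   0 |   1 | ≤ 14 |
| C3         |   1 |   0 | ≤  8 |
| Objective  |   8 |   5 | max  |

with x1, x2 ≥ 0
Minimize: z = 16y1 + 14y2 + 8y3

Subject to:
  C1: -2y1 - y3 ≤ -8
  C2: -y1 - y2 ≤ -5
  y1, y2, y3 ≥ 0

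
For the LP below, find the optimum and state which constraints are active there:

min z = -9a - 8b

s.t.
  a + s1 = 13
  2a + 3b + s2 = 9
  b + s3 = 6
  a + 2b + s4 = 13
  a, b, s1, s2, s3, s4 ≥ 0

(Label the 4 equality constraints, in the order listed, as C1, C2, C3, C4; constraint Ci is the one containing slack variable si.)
Optimal: a = 4.5, b = 0
Binding: C2, b ≥ 0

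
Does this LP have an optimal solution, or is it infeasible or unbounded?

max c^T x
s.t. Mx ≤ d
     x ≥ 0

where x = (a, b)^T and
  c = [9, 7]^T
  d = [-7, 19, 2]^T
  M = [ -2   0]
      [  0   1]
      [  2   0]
One constraint requires 2a ≤ 2, while the constraint -2a ≤ -7 is equivalent to 2a ≥ 7. Together they would need 7 ≤ 2a ≤ 2, which is impossible since 7 > 2. No point satisfies all constraints.

The feasible region is empty; the LP is infeasible.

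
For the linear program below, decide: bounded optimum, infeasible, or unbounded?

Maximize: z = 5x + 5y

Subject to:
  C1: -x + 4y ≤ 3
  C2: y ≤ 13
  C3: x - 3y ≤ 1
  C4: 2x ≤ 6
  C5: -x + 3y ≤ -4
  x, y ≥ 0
C3 requires x - 3y ≤ 1, while C5 (-x + 3y ≤ -4) is equivalent to x - 3y ≥ 4. Together they would need 4 ≤ x - 3y ≤ 1, which is impossible since 4 > 1. No point satisfies all constraints.

Infeasible — the constraint set is empty.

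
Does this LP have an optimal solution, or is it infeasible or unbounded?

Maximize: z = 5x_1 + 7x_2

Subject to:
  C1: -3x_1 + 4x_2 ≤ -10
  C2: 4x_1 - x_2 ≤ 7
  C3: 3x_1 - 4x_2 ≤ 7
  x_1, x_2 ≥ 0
C3 requires 3x_1 - 4x_2 ≤ 7, while C1 (-3x_1 + 4x_2 ≤ -10) is equivalent to 3x_1 - 4x_2 ≥ 10. Together they would need 10 ≤ 3x_1 - 4x_2 ≤ 7, which is impossible since 10 > 7. No point satisfies all constraints.

Infeasible: no point satisfies all constraints simultaneously.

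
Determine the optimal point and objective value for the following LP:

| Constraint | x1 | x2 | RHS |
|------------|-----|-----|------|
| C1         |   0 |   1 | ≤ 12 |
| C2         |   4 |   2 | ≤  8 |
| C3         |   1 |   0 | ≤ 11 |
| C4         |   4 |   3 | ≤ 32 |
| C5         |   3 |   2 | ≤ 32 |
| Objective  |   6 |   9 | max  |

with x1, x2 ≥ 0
x1 = 0, x2 = 4, z = 36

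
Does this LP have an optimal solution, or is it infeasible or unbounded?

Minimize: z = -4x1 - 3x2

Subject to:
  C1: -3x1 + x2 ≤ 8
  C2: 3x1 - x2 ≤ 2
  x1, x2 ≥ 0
Feasible point: (0, 0) satisfies every constraint, so the LP is feasible.
Direction d = (1, 3): for each constraint row a, a·d ≤ 0 —
  (-3)(1) + (1)(3) = 0 ≤ 0
  (3)(1) + (-1)(3) = 0 ≤ 0
and d ≥ 0, so (0, 0) + t·d stays feasible for every t ≥ 0. Along this ray z = -4x1 - 3x2 changes by -13 per unit t, so z → −∞.

Unbounded: there is a feasible ray along which z → −∞.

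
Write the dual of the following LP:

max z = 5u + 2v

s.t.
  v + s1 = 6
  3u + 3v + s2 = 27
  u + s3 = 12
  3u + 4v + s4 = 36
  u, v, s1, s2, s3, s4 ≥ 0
Minimize: z = 6y1 + 27y2 + 12y3 + 36y4

Subject to:
  C1: -3y2 - y3 - 3y4 ≤ -5
  C2: -y1 - 3y2 - 4y4 ≤ -2
  y1, y2, y3, y4 ≥ 0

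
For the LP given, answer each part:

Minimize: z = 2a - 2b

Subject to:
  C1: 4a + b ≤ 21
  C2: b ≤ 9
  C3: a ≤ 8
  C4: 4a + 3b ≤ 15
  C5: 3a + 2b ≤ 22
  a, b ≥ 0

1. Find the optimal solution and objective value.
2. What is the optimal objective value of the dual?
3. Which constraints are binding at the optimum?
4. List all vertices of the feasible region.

1. a = 0, b = 5, z = -10
2. -10 (by strong duality, equal to the primal optimum)
3. C4, a ≥ 0
4. (0, 0), (3.75, 0), (0, 5)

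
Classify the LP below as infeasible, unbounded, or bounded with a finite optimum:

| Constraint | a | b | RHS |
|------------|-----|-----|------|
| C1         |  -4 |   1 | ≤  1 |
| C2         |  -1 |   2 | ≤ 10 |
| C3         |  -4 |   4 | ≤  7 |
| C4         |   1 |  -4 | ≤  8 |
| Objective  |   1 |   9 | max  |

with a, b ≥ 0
Feasible point: (0, 0) satisfies every constraint, so the LP is feasible.
Direction d = (2, 1): for each constraint row a, a·d ≤ 0 —
  (-4)(2) + (1)(1) = -7 ≤ 0
  (-1)(2) + (2)(1) = 0 ≤ 0
  (-4)(2) + (4)(1) = -4 ≤ 0
  (1)(2) + (-4)(1) = -2 ≤ 0
and d ≥ 0, so (0, 0) + t·d stays feasible for every t ≥ 0. Along this ray z = a + 9b changes by 11 per unit t, so z → +∞.

Unbounded: there is a feasible ray along which z → +∞.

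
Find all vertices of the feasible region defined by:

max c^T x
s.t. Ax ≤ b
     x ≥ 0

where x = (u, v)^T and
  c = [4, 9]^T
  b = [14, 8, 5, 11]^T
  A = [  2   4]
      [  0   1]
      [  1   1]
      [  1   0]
Each vertex is the intersection of two constraint boundaries that also satisfies all remaining constraints:
  u = 0 and v = 0 → (0, 0)
  u + v = 5 and v = 0 → (5, 0)
  2u + 4v = 14 and u + v = 5 → (3, 2)
  2u + 4v = 14 and u = 0 → (0, 3.5)

Vertices: (0, 0), (5, 0), (3, 2), (0, 3.5)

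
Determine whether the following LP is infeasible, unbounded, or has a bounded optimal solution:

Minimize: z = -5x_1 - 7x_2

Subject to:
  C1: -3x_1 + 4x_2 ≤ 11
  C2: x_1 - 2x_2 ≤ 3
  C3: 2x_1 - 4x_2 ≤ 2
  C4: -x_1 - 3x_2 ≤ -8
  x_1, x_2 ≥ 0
Feasible point: (1, 3) satisfies every constraint, so the LP is feasible.
Direction d = (4, 3): for each constraint row a, a·d ≤ 0 —
  (-3)(4) + (4)(3) = 0 ≤ 0
  (1)(4) + (-2)(3) = -2 ≤ 0
  (2)(4) + (-4)(3) = -4 ≤ 0
  (-1)(4) + (-3)(3) = -13 ≤ 0
and d ≥ 0, so (1, 3) + t·d stays feasible for every t ≥ 0. Along this ray z = -5x_1 - 7x_2 changes by -41 per unit t, so z → −∞.

The LP is unbounded; z can be made arbitrarily small.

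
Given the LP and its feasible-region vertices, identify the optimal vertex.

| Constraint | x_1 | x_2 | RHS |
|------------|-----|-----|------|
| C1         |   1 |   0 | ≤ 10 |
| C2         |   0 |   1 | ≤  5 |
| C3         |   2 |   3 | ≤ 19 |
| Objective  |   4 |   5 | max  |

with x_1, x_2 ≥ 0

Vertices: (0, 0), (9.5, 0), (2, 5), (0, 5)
(9.5, 0) with z = 38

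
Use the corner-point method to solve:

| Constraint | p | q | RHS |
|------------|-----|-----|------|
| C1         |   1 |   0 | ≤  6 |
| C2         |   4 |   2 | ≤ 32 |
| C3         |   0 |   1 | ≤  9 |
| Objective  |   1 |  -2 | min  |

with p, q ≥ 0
Each vertex is the intersection of two constraint boundaries that also satisfies all remaining constraints:
  p = 0 and q = 0 → (0, 0)
  p = 6 and q = 0 → (6, 0)
  p = 6 and 4p + 2q = 32 → (6, 4)
  4p + 2q = 32 and q = 9 → (3.5, 9)
  q = 9 and p = 0 → (0, 9)

Evaluating z = p - 2q at each vertex:
  (0, 0): z = 0
  (6, 0): z = 6
  (6, 4): z = -2
  (3.5, 9): z = -14.5
  (0, 9): z = -18

The minimum is at (0, 9) with z = -18.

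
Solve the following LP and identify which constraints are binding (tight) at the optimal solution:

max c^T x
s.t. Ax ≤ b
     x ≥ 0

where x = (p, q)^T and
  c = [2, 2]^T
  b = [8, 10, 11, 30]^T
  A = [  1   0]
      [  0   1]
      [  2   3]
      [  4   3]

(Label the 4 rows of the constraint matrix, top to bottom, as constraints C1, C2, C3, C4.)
Optimal: p = 5.5, q = 0
Slack at optimum:
  C1: slack = 2.5
  C2: slack = 10
  C3: slack = 0 (binding)
  C4: slack = 8
  p ≥ 0: p = 5.5
  q ≥ 0: q = 0 (binding)
Binding constraints: C3, q ≥ 0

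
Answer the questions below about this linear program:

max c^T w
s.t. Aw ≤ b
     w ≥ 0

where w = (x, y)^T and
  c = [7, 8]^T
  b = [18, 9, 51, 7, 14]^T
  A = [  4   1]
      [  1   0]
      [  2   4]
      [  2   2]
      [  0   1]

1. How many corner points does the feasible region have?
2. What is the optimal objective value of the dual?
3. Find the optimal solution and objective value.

1. 3
2. 28 (by strong duality, equal to the primal optimum)
3. x = 0, y = 3.5, z = 28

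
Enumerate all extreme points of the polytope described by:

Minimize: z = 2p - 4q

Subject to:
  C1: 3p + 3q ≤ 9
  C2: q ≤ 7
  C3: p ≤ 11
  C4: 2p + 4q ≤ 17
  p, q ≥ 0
Each vertex is the intersection of two constraint boundaries that also satisfies all remaining constraints:
  p = 0 and q = 0 → (0, 0)
  3p + 3q = 9 and q = 0 → (3, 0)
  3p + 3q = 9 and p = 0 → (0, 3)

Vertices: (0, 0), (3, 0), (0, 3)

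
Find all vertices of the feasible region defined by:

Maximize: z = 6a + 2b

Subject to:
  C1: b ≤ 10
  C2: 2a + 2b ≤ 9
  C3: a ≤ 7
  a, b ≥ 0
Each vertex is the intersection of two constraint boundaries that also satisfies all remaining constraints:
  a = 0 and b = 0 → (0, 0)
  2a + 2b = 9 and b = 0 → (4.5, 0)
  2a + 2b = 9 and a = 0 → (0, 4.5)

Vertices: (0, 0), (4.5, 0), (0, 4.5)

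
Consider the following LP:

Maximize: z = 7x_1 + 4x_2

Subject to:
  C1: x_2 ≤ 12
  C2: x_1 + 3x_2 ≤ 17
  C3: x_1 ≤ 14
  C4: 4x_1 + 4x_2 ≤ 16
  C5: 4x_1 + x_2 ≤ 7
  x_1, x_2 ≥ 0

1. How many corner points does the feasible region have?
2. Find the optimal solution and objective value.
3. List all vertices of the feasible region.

1. 4
2. x_1 = 1, x_2 = 3, z = 19
3. (0, 0), (1.75, 0), (1, 3), (0, 4)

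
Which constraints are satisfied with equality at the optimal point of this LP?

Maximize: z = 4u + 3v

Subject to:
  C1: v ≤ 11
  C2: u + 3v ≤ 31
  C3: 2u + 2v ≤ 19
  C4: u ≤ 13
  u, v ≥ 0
Optimal: u = 9.5, v = 0
Slack at optimum:
  C1: slack = 11
  C2: slack = 21.5
  C3: slack = 0 (binding)
  C4: slack = 3.5
  u ≥ 0: u = 9.5
  v ≥ 0: v = 0 (binding)
Binding constraints: C3, v ≥ 0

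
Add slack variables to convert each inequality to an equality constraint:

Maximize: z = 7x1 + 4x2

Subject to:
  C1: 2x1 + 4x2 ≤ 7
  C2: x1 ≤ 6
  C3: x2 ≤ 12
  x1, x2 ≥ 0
max z = 7x1 + 4x2

s.t.
  2x1 + 4x2 + s1 = 7
  x1 + s2 = 6
  x2 + s3 = 12
  x1, x2, s1, s2, s3 ≥ 0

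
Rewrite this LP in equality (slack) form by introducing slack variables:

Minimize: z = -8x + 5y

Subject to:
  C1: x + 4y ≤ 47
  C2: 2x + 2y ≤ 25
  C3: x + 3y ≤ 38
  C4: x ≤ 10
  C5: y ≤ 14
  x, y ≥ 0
min z = -8x + 5y

s.t.
  x + 4y + s1 = 47
  2x + 2y + s2 = 25
  x + 3y + s3 = 38
  x + s4 = 10
  y + s5 = 14
  x, y, s1, s2, s3, s4, s5 ≥ 0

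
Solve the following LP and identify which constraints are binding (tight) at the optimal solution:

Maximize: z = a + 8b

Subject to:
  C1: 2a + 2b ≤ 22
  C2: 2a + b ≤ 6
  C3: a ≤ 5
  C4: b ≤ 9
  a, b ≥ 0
Optimal: a = 0, b = 6
Binding: C2, a ≥ 0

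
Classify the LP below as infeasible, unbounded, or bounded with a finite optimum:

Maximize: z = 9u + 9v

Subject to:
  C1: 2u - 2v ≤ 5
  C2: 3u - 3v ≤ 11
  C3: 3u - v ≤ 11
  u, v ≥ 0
Feasible point: (0, 0) satisfies every constraint, so the LP is feasible.
Direction d = (0, 1): for each constraint row a, a·d ≤ 0 —
  (2)(0) + (-2)(1) = -2 ≤ 0
  (3)(0) + (-3)(1) = -3 ≤ 0
  (3)(0) + (-1)(1) = -1 ≤ 0
and d ≥ 0, so (0, 0) + t·d stays feasible for every t ≥ 0. Along this ray z = 9u + 9v changes by 9 per unit t, so z → +∞.

Unbounded: there is a feasible ray along which z → +∞.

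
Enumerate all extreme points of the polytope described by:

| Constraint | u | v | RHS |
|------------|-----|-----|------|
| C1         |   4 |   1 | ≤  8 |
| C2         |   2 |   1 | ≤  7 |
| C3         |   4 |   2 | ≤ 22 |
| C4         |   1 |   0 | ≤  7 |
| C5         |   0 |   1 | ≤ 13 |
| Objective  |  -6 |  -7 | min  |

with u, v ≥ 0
Each vertex is the intersection of two constraint boundaries that also satisfies all remaining constraints:
  u = 0 and v = 0 → (0, 0)
  4u + v = 8 and v = 0 → (2, 0)
  4u + v = 8 and 2u + v = 7 → (0.5, 6)
  2u + v = 7 and u = 0 → (0, 7)

Vertices: (0, 0), (2, 0), (0.5, 6), (0, 7)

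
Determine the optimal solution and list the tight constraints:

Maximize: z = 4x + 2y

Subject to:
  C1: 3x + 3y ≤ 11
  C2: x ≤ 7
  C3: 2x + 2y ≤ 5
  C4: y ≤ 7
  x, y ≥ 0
Optimal: x = 2.5, y = 0
Slack at optimum:
  C1: slack = 3.5
  C2: slack = 4.5
  C3: slack = 0 (binding)
  C4: slack = 7
  x ≥ 0: x = 2.5
  y ≥ 0: y = 0 (binding)
Binding constraints: C3, y ≥ 0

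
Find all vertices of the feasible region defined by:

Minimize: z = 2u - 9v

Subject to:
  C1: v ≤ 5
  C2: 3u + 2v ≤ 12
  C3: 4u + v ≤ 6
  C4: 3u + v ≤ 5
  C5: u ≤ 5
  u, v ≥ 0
Each vertex is the intersection of two constraint boundaries that also satisfies all remaining constraints:
  u = 0 and v = 0 → (0, 0)
  4u + v = 6 and v = 0 → (1.5, 0)
  4u + v = 6 and 3u + v = 5 → (1, 2)
  v = 5 and 3u + v = 5 → (0, 5)

Vertices: (0, 0), (1.5, 0), (1, 2), (0, 5)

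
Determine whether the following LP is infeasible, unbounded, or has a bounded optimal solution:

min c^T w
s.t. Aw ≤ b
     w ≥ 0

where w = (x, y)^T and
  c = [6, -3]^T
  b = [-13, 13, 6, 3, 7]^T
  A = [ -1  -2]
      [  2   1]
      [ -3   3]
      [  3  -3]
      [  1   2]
One constraint requires x + 2y ≤ 7, while the constraint -x - 2y ≤ -13 is equivalent to x + 2y ≥ 13. Together they would need 13 ≤ x + 2y ≤ 7, which is impossible since 13 > 7. No point satisfies all constraints.

The feasible region is empty; the LP is infeasible.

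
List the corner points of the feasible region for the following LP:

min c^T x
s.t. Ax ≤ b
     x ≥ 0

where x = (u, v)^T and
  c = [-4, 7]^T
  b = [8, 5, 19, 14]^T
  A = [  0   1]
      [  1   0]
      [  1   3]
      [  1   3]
Each vertex is the intersection of two constraint boundaries that also satisfies all remaining constraints:
  u = 0 and v = 0 → (0, 0)
  u = 5 and v = 0 → (5, 0)
  u = 5 and u + 3v = 14 → (5, 3)
  u + 3v = 14 and u = 0 → (0, 4.667)

Vertices: (0, 0), (5, 0), (5, 3), (0, 4.667)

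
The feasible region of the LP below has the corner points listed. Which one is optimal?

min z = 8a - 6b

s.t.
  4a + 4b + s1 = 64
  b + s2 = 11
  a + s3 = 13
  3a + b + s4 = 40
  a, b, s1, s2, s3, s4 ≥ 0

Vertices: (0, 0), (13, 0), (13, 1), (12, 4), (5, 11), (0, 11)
Evaluating z = 8a - 6b at each vertex:
  (0, 0): z = 0
  (13, 0): z = 104
  (13, 1): z = 98
  (12, 4): z = 72
  (5, 11): z = -26
  (0, 11): z = -66

The smallest value is z = -66, attained at (0, 11).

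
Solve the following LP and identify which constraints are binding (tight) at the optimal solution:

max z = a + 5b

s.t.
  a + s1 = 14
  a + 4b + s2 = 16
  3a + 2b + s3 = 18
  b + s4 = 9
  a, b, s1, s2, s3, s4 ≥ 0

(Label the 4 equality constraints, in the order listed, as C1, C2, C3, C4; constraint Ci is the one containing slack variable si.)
Optimal: a = 0, b = 4
Binding: C2, a ≥ 0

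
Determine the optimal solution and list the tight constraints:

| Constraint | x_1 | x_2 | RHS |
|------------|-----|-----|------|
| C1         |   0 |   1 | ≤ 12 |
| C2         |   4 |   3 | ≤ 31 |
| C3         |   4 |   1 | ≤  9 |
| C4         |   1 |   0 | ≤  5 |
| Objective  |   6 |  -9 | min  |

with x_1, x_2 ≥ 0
Optimal: x_1 = 0, x_2 = 9
Slack at optimum:
  C1: slack = 3
  C2: slack = 4
  C3: slack = 0 (binding)
  C4: slack = 5
  x_1 ≥ 0: x_1 = 0 (binding)
  x_2 ≥ 0: x_2 = 9
Binding constraints: C3, x_1 ≥ 0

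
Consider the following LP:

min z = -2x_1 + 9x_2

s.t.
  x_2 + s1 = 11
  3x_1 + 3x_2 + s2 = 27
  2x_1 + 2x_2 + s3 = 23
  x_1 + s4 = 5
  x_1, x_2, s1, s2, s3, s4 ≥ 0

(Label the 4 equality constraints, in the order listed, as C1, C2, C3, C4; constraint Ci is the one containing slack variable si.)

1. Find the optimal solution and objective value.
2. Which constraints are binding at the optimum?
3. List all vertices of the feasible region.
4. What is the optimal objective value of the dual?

1. x_1 = 5, x_2 = 0, z = -10
2. C4, x_2 ≥ 0
3. (0, 0), (5, 0), (5, 4), (0, 9)
4. -10 (by strong duality, equal to the primal optimum)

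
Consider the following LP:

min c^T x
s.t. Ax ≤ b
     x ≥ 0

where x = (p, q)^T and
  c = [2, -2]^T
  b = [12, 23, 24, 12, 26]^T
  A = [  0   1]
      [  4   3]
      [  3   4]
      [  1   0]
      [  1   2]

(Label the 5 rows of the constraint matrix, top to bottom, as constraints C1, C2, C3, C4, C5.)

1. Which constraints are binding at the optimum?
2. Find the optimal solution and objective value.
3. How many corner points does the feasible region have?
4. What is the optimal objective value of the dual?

1. C3, p ≥ 0
2. p = 0, q = 6, z = -12
3. 4
4. -12 (by strong duality, equal to the primal optimum)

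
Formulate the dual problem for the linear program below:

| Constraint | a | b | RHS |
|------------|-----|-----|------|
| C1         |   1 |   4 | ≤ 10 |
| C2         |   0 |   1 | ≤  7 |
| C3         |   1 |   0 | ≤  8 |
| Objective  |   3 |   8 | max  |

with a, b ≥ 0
Minimize: z = 10y1 + 7y2 + 8y3

Subject to:
  C1: -y1 - y3 ≤ -3
  C2: -4y1 - y2 ≤ -8
  y1, y2, y3 ≥ 0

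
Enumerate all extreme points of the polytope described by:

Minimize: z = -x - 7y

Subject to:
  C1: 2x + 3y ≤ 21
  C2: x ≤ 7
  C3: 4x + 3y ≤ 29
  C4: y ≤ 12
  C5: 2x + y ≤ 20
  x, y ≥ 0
Each vertex is the intersection of two constraint boundaries that also satisfies all remaining constraints:
  x = 0 and y = 0 → (0, 0)
  x = 7 and y = 0 → (7, 0)
  x = 7 and 4x + 3y = 29 → (7, 0.3333)
  2x + 3y = 21 and 4x + 3y = 29 → (4, 4.333)
  2x + 3y = 21 and x = 0 → (0, 7)

Vertices: (0, 0), (7, 0), (7, 0.3333), (4, 4.333), (0, 7)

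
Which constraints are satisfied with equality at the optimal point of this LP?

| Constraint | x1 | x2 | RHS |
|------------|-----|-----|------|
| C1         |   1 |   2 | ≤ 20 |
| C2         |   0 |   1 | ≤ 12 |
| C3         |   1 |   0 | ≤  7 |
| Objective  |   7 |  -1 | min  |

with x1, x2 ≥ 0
Optimal: x1 = 0, x2 = 10
Slack at optimum:
  C1: slack = 0 (binding)
  C2: slack = 2
  C3: slack = 7
  x1 ≥ 0: x1 = 0 (binding)
  x2 ≥ 0: x2 = 10
Binding constraints: C1, x1 ≥ 0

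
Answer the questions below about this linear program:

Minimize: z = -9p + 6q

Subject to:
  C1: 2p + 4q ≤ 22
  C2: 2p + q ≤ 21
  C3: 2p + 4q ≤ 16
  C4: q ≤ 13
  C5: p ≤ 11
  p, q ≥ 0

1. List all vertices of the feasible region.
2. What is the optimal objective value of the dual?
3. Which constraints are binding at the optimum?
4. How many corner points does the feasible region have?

1. (0, 0), (8, 0), (0, 4)
2. -72 (by strong duality, equal to the primal optimum)
3. C3, q ≥ 0
4. 3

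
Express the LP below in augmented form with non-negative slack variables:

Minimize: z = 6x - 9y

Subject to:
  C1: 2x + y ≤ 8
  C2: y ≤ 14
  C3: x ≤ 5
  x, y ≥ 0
min z = 6x - 9y

s.t.
  2x + y + s1 = 8
  y + s2 = 14
  x + s3 = 5
  x, y, s1, s2, s3 ≥ 0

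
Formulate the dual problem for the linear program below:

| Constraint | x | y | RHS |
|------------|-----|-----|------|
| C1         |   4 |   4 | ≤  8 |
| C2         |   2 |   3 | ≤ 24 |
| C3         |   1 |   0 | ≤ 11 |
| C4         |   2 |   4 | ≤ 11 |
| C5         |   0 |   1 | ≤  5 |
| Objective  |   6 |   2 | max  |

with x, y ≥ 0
Minimize: z = 8y1 + 24y2 + 11y3 + 11y4 + 5y5

Subject to:
  C1: -4y1 - 2y2 - y3 - 2y4 ≤ -6
  C2: -4y1 - 3y2 - 4y4 - y5 ≤ -2
  y1, y2, y3, y4, y5 ≥ 0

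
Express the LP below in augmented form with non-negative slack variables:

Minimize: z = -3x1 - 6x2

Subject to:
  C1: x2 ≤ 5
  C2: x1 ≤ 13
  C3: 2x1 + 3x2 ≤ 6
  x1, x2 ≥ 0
min z = -3x1 - 6x2

s.t.
  x2 + s1 = 5
  x1 + s2 = 13
  2x1 + 3x2 + s3 = 6
  x1, x2, s1, s2, s3 ≥ 0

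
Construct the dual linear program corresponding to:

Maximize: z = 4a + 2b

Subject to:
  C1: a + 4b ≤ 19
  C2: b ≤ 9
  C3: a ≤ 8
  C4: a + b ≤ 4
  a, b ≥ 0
Minimize: z = 19y1 + 9y2 + 8y3 + 4y4

Subject to:
  C1: -y1 - y3 - y4 ≤ -4
  C2: -4y1 - y2 - y4 ≤ -2
  y1, y2, y3, y4 ≥ 0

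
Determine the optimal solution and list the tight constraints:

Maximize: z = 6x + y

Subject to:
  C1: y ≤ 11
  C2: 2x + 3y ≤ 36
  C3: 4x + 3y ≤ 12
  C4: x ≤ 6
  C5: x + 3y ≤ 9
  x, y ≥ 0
Optimal: x = 3, y = 0
Slack at optimum:
  C1: slack = 11
  C2: slack = 30
  C3: slack = 0 (binding)
  C4: slack = 3
  C5: slack = 6
  x ≥ 0: x = 3
  y ≥ 0: y = 0 (binding)
Binding constraints: C3, y ≥ 0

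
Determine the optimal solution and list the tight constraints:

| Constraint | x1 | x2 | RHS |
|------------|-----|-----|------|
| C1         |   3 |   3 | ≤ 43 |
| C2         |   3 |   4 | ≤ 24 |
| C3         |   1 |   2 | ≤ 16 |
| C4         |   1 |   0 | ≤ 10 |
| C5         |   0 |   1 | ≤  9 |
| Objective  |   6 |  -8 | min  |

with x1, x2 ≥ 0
Optimal: x1 = 0, x2 = 6
Binding: C2, x1 ≥ 0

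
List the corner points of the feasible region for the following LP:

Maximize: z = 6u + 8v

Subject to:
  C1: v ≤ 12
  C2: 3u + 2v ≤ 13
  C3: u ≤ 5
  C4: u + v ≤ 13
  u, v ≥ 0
Each vertex is the intersection of two constraint boundaries that also satisfies all remaining constraints:
  u = 0 and v = 0 → (0, 0)
  3u + 2v = 13 and v = 0 → (4.333, 0)
  3u + 2v = 13 and u = 0 → (0, 6.5)

Vertices: (0, 0), (4.333, 0), (0, 6.5)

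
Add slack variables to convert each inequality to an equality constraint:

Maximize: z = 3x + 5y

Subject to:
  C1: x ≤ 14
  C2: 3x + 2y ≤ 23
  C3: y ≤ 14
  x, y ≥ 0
max z = 3x + 5y

s.t.
  x + s1 = 14
  3x + 2y + s2 = 23
  y + s3 = 14
  x, y, s1, s2, s3 ≥ 0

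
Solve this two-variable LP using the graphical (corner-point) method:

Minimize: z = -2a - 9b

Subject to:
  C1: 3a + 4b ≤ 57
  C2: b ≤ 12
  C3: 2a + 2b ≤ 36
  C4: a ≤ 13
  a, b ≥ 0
Each vertex is the intersection of two constraint boundaries that also satisfies all remaining constraints:
  a = 0 and b = 0 → (0, 0)
  a = 13 and b = 0 → (13, 0)
  3a + 4b = 57 and a = 13 → (13, 4.5)
  3a + 4b = 57 and b = 12 → (3, 12)
  b = 12 and a = 0 → (0, 12)

Evaluating z = -2a - 9b at each vertex:
  (0, 0): z = 0
  (13, 0): z = -26
  (13, 4.5): z = -66.5
  (3, 12): z = -114
  (0, 12): z = -108

The minimum is at (3, 12) with z = -114.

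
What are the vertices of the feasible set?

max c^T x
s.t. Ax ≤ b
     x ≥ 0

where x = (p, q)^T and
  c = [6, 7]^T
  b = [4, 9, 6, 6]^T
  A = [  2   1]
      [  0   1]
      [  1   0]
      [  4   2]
Each vertex is the intersection of two constraint boundaries that also satisfies all remaining constraints:
  p = 0 and q = 0 → (0, 0)
  4p + 2q = 6 and q = 0 → (1.5, 0)
  4p + 2q = 6 and p = 0 → (0, 3)

Vertices: (0, 0), (1.5, 0), (0, 3)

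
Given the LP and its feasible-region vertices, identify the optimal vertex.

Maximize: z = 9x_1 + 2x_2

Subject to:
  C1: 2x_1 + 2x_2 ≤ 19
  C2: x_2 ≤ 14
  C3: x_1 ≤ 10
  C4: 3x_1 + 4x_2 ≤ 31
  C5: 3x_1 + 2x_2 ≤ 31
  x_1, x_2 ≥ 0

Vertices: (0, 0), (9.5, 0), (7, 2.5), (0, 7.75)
Evaluating z = 9x_1 + 2x_2 at each vertex:
  (0, 0): z = 0
  (9.5, 0): z = 85.5
  (7, 2.5): z = 68
  (0, 7.75): z = 15.5

The largest value is z = 85.5, attained at (9.5, 0).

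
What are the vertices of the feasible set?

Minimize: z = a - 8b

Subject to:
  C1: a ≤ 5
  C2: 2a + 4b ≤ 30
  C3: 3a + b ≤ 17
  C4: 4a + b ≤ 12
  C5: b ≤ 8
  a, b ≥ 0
Each vertex is the intersection of two constraint boundaries that also satisfies all remaining constraints:
  a = 0 and b = 0 → (0, 0)
  4a + b = 12 and b = 0 → (3, 0)
  2a + 4b = 30 and 4a + b = 12 → (1.286, 6.857)
  2a + 4b = 30 and a = 0 → (0, 7.5)

Vertices: (0, 0), (3, 0), (1.286, 6.857), (0, 7.5)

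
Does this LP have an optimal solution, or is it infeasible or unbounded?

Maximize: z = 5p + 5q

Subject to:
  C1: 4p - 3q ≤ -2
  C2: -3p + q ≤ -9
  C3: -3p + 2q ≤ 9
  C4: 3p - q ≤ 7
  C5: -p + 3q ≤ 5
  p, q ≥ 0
C4 requires 3p - q ≤ 7, while C2 (-3p + q ≤ -9) is equivalent to 3p - q ≥ 9. Together they would need 9 ≤ 3p - q ≤ 7, which is impossible since 9 > 7. No point satisfies all constraints.

Infeasible — the constraint set is empty.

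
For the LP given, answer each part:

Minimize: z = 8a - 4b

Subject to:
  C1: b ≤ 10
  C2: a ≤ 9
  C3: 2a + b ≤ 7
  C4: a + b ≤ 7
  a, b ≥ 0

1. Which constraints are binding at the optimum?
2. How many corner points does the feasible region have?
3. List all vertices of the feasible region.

1. C3, C4, a ≥ 0
2. 3
3. (0, 0), (3.5, 0), (0, 7)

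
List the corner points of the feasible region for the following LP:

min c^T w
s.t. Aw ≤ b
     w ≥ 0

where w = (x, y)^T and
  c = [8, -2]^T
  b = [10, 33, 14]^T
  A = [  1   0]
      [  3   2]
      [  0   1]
Each vertex is the intersection of two constraint boundaries that also satisfies all remaining constraints:
  x = 0 and y = 0 → (0, 0)
  x = 10 and y = 0 → (10, 0)
  x = 10 and 3x + 2y = 33 → (10, 1.5)
  3x + 2y = 33 and y = 14 → (1.667, 14)
  y = 14 and x = 0 → (0, 14)

Vertices: (0, 0), (10, 0), (10, 1.5), (1.667, 14), (0, 14)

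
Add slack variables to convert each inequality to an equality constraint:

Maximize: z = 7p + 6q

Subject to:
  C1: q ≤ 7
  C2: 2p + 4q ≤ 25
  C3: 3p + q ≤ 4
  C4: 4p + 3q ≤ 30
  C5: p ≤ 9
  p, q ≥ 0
max z = 7p + 6q

s.t.
  q + s1 = 7
  2p + 4q + s2 = 25
  3p + q + s3 = 4
  4p + 3q + s4 = 30
  p + s5 = 9
  p, q, s1, s2, s3, s4, s5 ≥ 0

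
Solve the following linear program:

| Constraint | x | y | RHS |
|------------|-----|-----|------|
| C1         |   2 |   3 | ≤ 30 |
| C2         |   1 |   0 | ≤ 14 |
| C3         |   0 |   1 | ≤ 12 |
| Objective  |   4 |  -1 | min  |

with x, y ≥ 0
Each vertex is the intersection of two constraint boundaries that also satisfies all remaining constraints:
  x = 0 and y = 0 → (0, 0)
  x = 14 and y = 0 → (14, 0)
  2x + 3y = 30 and x = 14 → (14, 0.6667)
  2x + 3y = 30 and x = 0 → (0, 10)

Evaluating z = 4x - y at each vertex:
  (0, 0): z = 0
  (14, 0): z = 56
  (14, 0.6667): z = 55.33
  (0, 10): z = -10

The minimum is at (0, 10) with z = -10.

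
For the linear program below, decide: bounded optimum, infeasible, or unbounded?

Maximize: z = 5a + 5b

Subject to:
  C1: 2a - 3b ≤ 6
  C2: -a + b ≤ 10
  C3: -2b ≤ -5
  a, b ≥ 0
Feasible point: (0, 3) satisfies every constraint, so the LP is feasible.
Direction d = (1, 1): for each constraint row a, a·d ≤ 0 —
  (2)(1) + (-3)(1) = -1 ≤ 0
  (-1)(1) + (1)(1) = 0 ≤ 0
  (0)(1) + (-2)(1) = -2 ≤ 0
and d ≥ 0, so (0, 3) + t·d stays feasible for every t ≥ 0. Along this ray z = 5a + 5b changes by 10 per unit t, so z → +∞.

The LP is unbounded; z can be made arbitrarily large.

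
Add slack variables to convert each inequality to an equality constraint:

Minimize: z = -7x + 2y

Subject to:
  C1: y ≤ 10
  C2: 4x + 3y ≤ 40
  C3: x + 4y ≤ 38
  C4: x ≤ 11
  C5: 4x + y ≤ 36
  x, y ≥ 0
min z = -7x + 2y

s.t.
  y + s1 = 10
  4x + 3y + s2 = 40
  x + 4y + s3 = 38
  x + s4 = 11
  4x + y + s5 = 36
  x, y, s1, s2, s3, s4, s5 ≥ 0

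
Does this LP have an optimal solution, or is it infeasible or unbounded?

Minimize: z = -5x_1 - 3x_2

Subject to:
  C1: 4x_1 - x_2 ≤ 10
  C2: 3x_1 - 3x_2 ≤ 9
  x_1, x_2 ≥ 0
Feasible point: (0, 0) satisfies every constraint, so the LP is feasible.
Direction d = (0, 1): for each constraint row a, a·d ≤ 0 —
  (4)(0) + (-1)(1) = -1 ≤ 0
  (3)(0) + (-3)(1) = -3 ≤ 0
and d ≥ 0, so (0, 0) + t·d stays feasible for every t ≥ 0. Along this ray z = -5x_1 - 3x_2 changes by -3 per unit t, so z → −∞.

Unbounded — the objective can decrease without bound over the feasible region.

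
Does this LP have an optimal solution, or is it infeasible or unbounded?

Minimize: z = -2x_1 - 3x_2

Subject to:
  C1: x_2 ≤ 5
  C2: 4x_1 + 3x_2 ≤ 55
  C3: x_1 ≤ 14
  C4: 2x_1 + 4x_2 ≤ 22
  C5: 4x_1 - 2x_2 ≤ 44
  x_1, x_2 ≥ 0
The point (11, 0) satisfies every constraint, so the LP is feasible; the constraints give x_1 ≤ 14 and x_2 ≤ 5, which with x_1, x_2 ≥ 0 keep the feasible region inside a bounded box. A feasible, bounded LP attains a finite optimum at a vertex.

Evaluating z = -2x_1 - 3x_2 at each vertex:
  (0, 0): z = 0
  (11, 0): z = -22
  (1, 5): z = -17
  (0, 5): z = -15

Bounded optimum: z* = -22 at (11, 0).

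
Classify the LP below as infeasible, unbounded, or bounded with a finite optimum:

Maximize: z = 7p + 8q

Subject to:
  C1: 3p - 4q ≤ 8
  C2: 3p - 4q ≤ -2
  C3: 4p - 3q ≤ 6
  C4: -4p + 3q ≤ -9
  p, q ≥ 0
C3 requires 4p - 3q ≤ 6, while C4 (-4p + 3q ≤ -9) is equivalent to 4p - 3q ≥ 9. Together they would need 9 ≤ 4p - 3q ≤ 6, which is impossible since 9 > 6. No point satisfies all constraints.

The feasible region is empty; the LP is infeasible.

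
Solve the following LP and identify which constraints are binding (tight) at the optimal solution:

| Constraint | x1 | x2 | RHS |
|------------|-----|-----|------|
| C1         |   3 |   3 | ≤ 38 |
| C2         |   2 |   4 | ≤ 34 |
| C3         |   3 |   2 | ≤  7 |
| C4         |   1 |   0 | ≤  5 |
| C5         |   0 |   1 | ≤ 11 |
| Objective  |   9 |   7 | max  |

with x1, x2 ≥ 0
Optimal: x1 = 0, x2 = 3.5
Binding: C3, x1 ≥ 0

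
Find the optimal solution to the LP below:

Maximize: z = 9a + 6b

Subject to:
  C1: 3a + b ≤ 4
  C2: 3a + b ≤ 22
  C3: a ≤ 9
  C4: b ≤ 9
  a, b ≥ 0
Each vertex is the intersection of two constraint boundaries that also satisfies all remaining constraints:
  a = 0 and b = 0 → (0, 0)
  3a + b = 4 and b = 0 → (1.333, 0)
  3a + b = 4 and a = 0 → (0, 4)

Evaluating z = 9a + 6b at each vertex:
  (0, 0): z = 0
  (1.333, 0): z = 12
  (0, 4): z = 24

The maximum is at (0, 4) with z = 24.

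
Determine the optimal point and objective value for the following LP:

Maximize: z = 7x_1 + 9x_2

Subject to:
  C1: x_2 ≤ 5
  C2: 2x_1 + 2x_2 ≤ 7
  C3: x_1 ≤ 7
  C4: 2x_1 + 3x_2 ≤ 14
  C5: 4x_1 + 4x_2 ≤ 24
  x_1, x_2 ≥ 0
x_1 = 0, x_2 = 3.5, z = 31.5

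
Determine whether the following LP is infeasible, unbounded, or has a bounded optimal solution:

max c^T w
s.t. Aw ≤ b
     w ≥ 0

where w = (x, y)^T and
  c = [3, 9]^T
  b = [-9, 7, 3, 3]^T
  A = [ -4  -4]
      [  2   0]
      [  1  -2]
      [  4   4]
One constraint requires 4x + 4y ≤ 3, while the constraint -4x - 4y ≤ -9 is equivalent to 4x + 4y ≥ 9. Together they would need 9 ≤ 4x + 4y ≤ 3, which is impossible since 9 > 3. No point satisfies all constraints.

Infeasible — the constraint set is empty.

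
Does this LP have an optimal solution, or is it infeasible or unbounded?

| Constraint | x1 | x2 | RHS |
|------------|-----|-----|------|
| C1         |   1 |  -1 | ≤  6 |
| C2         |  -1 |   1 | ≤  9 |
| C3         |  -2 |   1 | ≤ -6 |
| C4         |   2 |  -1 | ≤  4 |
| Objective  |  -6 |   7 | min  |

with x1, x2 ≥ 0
C4 requires 2x1 - x2 ≤ 4, while C3 (-2x1 + x2 ≤ -6) is equivalent to 2x1 - x2 ≥ 6. Together they would need 6 ≤ 2x1 - x2 ≤ 4, which is impossible since 6 > 4. No point satisfies all constraints.

Infeasible — the constraint set is empty.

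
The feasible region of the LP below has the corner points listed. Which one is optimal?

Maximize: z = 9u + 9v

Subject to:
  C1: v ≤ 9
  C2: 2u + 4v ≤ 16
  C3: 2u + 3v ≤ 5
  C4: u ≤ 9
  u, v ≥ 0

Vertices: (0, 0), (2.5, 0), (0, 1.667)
(2.5, 0) with z = 22.5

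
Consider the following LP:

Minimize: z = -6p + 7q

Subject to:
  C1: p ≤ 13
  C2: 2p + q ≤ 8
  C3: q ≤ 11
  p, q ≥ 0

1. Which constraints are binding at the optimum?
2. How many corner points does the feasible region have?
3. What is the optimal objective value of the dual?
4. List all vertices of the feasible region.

1. C2, q ≥ 0
2. 3
3. -24 (by strong duality, equal to the primal optimum)
4. (0, 0), (4, 0), (0, 8)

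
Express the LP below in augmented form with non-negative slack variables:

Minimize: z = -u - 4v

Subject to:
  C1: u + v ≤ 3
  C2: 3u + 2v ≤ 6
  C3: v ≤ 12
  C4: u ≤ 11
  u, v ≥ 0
min z = -u - 4v

s.t.
  u + v + s1 = 3
  3u + 2v + s2 = 6
  v + s3 = 12
  u + s4 = 11
  u, v, s1, s2, s3, s4 ≥ 0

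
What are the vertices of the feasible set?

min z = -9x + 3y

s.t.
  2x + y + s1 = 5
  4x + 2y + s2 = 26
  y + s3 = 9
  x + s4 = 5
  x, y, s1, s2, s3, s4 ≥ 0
Each vertex is the intersection of two constraint boundaries that also satisfies all remaining constraints:
  x = 0 and y = 0 → (0, 0)
  2x + y = 5 and y = 0 → (2.5, 0)
  2x + y = 5 and x = 0 → (0, 5)

Vertices: (0, 0), (2.5, 0), (0, 5)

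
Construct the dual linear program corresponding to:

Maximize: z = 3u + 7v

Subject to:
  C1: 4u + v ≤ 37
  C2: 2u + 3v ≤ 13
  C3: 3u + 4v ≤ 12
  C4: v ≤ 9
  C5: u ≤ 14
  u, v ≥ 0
Minimize: z = 37y1 + 13y2 + 12y3 + 9y4 + 14y5

Subject to:
  C1: -4y1 - 2y2 - 3y3 - y5 ≤ -3
  C2: -y1 - 3y2 - 4y3 - y4 ≤ -7
  y1, y2, y3, y4, y5 ≥ 0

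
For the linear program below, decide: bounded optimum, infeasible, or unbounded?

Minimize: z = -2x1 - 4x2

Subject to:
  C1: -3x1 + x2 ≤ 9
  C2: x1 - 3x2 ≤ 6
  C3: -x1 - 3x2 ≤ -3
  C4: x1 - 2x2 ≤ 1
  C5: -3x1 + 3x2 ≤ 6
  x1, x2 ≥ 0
Feasible point: (0, 1) satisfies every constraint, so the LP is feasible.
Direction d = (1, 1): for each constraint row a, a·d ≤ 0 —
  (-3)(1) + (1)(1) = -2 ≤ 0
  (1)(1) + (-3)(1) = -2 ≤ 0
  (-1)(1) + (-3)(1) = -4 ≤ 0
  (1)(1) + (-2)(1) = -1 ≤ 0
  (-3)(1) + (3)(1) = 0 ≤ 0
and d ≥ 0, so (0, 1) + t·d stays feasible for every t ≥ 0. Along this ray z = -2x1 - 4x2 changes by -6 per unit t, so z → −∞.

Unbounded: there is a feasible ray along which z → −∞.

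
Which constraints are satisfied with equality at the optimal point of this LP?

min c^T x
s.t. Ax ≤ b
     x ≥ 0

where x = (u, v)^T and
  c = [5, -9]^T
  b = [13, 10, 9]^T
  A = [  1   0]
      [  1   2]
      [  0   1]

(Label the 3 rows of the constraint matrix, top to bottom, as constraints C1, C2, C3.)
Optimal: u = 0, v = 5
Slack at optimum:
  C1: slack = 13
  C2: slack = 0 (binding)
  C3: slack = 4
  u ≥ 0: u = 0 (binding)
  v ≥ 0: v = 5
Binding constraints: C2, u ≥ 0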